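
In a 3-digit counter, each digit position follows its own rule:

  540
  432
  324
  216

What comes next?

First digit: −1 each step, mod 10; 5, 4, 3, 2 → 1.
Second digit: −1 each step, mod 10, so 4, 3, 2, 1 → 0.
Third digit: +2 each step, mod 10, so 0, 2, 4, 6 → 8.
Combining the parts gives 108.

108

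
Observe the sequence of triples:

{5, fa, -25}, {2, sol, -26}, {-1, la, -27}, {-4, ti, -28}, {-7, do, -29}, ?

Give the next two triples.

{-10, re, -30}, {-13, mi, -31}

First part: 5, 2, -1, -4, -7 → -10 → -13 (−3 each step).
Note: runs through the solfège scale do→ti, so fa, sol, la, ti, do → re → mi.
Third part: −1 each step, so -25, -26, -27, -28, -29 → -30 → -31.
Putting the parts together: {-10, re, -30} and then {-13, mi, -31}.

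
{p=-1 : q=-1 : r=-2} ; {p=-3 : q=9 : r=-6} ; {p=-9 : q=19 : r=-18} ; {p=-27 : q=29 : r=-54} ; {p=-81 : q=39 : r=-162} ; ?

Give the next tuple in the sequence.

{p=-243 : q=49 : r=-486}

For the p, ×3 each step: -1, -3, -9, -27, -81 → -243.
Q — +10 each step: -1, 9, 19, 29, 39 → 49.
R: ×3 each step; -2, -6, -18, -54, -162 → -486.
Combining the parts gives {p=-243 : q=49 : r=-486}.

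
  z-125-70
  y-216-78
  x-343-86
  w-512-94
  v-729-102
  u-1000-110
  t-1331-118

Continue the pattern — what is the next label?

s-1728-126

Letter: z, y, x, w, v, u, t → s (letters move back 1 place in the alphabet).
Second component: 125, 216, 343, 512, 729, 1000, 1331 → 1728 (perfect cubes: 5³, 6³, 7³, …).
Third component — +8 each step: 70, 78, 86, 94, 102, 110, 118 → 126.
Putting it together: s-1728-126.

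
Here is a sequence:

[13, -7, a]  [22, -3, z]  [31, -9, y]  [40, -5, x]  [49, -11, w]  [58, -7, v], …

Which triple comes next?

[67, -13, u]

First coordinate — +9 each step: 13, 22, 31, 40, 49, 58 → 67.
Second coordinate: -7, -3, -9, -5, -11, -7 → -13 (alternating steps +4, −6, +4, −6, …).
Letter goes a, z, y, x, w, v → u (letters move back 1 place in the alphabet, wrapping A→Z).
So the next triple is [67, -13, u].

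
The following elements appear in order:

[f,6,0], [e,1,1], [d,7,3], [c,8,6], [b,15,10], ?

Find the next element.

[a,23,15]

For the letter, letters move back 1 place in the alphabet: f, e, d, c, b → a.
Second part — each term is the sum of the two before it: 6, 1, 7, 8, 15 → 23.
Third part: differences are 1, 2, 3, … (increasing by 1 each time); 0, 1, 3, 6, 10 → 15.
So the next element is [a,23,15].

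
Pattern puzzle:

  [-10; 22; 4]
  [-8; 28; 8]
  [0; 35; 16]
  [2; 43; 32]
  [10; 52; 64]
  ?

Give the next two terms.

[12; 62; 128], [20; 73; 256]

First component: alternating steps +2, +8, +2, +8, …, so -10, -8, 0, 2, 10 → 12 → 20.
Second component: differences are 6, 7, 8, … (increasing by 1 each time), so 22, 28, 35, 43, 52 → 62 → 73.
Third component — ×2 each step: 4, 8, 16, 32, 64 → 128 → 256.
Putting the parts together: [12; 62; 128] and then [20; 73; 256].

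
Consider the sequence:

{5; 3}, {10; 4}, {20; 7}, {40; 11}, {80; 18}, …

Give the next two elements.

For the first value, ×2 each step: 5, 10, 20, 40, 80 → 160 → 320.
For the second value, each term is the sum of the two before it: 3, 4, 7, 11, 18 → 29 → 47.
So the next two elements are {160; 29} and {320; 47}.

{160; 29}, {320; 47}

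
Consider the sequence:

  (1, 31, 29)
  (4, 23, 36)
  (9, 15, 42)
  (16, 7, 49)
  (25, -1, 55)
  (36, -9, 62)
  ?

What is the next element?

First slot: 1, 4, 9, 16, 25, 36 → 49 (perfect squares: 1², 2², 3², …).
Second slot: −8 each step; 31, 23, 15, 7, -1, -9 → -17.
Third slot — alternating steps +7, +6, +7, +6, …: 29, 36, 42, 49, 55, 62 → 68.
So the next element is (49, -17, 68).

(49, -17, 68)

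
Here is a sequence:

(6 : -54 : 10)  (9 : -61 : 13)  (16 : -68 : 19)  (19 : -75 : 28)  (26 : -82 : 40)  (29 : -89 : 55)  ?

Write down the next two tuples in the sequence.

First component — alternating steps +3, +7, +3, +7, …: 6, 9, 16, 19, 26, 29 → 36 → 39.
Second component: −7 each step, so -54, -61, -68, -75, -82, -89 → -96 → -103.
For the third component, differences are 3, 6, 9, … (increasing by 3 each time): 10, 13, 19, 28, 40, 55 → 73 → 94.
So the next two tuples are (36 : -96 : 73) and (39 : -103 : 94).

(36 : -96 : 73), (39 : -103 : 94)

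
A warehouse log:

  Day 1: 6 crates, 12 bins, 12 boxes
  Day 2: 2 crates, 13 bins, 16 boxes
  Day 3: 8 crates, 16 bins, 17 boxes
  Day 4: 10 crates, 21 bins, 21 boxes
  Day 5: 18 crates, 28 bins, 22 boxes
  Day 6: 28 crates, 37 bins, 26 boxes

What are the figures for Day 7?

For the crates, each term is the sum of the two before it: 6, 2, 8, 10, 18, 28 → 46.
Bins: differences are 1, 3, 5, … (increasing by 2 each time); 12, 13, 16, 21, 28, 37 → 48.
Boxes goes 12, 16, 17, 21, 22, 26 → 27 (alternating steps +4, +1, +4, +1, …).
Putting it together: 46 crates, 48 bins, 27 boxes.

46 crates, 48 bins, 27 boxes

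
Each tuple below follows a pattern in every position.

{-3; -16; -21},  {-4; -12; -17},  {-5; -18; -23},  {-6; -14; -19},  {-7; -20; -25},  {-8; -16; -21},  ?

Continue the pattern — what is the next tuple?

First entry: −1 each step; -3, -4, -5, -6, -7, -8 → -9.
Second entry: alternating steps +4, −6, +4, −6, …; -16, -12, -18, -14, -20, -16 → -22.
Third entry — always 5 less than the second entry: -21, -17, -23, -19, -25, -21 → -27.
Putting it together: {-9; -22; -27}.

{-9; -22; -27}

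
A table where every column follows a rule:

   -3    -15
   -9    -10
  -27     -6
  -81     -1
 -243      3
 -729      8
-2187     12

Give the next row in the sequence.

First component — ×3 each step: -3, -9, -27, -81, -243, -729, -2187 → -6561.
Second component — alternating steps +5, +4, +5, +4, …: -15, -10, -6, -1, 3, 8, 12 → 17.
Combining the parts gives -6561  17.

-6561  17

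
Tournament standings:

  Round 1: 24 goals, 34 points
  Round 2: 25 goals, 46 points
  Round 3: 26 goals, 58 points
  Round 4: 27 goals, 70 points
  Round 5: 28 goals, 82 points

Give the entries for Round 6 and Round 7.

29 goals, 94 points; 30 goals, 106 points

Goals: +1 each step, so 24, 25, 26, 27, 28 → 29 → 30.
Points — +12 each step: 34, 46, 58, 70, 82 → 94 → 106.
So the next two records are 29 goals, 94 points and 30 goals, 106 points.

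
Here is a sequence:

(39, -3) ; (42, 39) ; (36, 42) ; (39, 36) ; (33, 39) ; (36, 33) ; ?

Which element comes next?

First coordinate: alternating steps +3, −6, +3, −6, …; 39, 42, 36, 39, 33, 36 → 30.
Second coordinate — always the previous value of the first coordinate: -3, 39, 42, 36, 39, 33 → 36.
So the next element is (30, 36).

(30, 36)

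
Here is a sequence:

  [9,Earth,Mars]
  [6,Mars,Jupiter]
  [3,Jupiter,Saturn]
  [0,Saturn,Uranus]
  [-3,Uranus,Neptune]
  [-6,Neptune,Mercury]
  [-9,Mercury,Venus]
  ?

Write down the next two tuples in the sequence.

First component — −3 each step: 9, 6, 3, 0, -3, -6, -9 → -12 → -15.
First planet: Earth, Mars, Jupiter, Saturn, Uranus, Neptune, Mercury → Venus → Earth (runs through the planets Mercury→Neptune).
Second planet goes Mars, Jupiter, Saturn, Uranus, Neptune, Mercury, Venus → Earth → Mars (runs through the planets Mercury→Neptune).
Putting the parts together: [-12,Venus,Earth] and then [-15,Earth,Mars].

[-12,Venus,Earth], [-15,Earth,Mars]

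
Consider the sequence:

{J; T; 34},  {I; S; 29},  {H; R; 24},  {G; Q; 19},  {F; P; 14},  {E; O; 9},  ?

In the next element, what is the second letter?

N

For the second letter, letters move back 1 place in the alphabet: T, S, R, Q, P, O → N.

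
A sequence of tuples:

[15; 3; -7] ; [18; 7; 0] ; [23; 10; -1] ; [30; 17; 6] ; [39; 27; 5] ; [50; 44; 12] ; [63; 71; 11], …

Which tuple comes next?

[78; 115; 18]

First entry: differences are 3, 5, 7, … (increasing by 2 each time), so 15, 18, 23, 30, 39, 50, 63 → 78.
Second entry: each term is the sum of the two before it, so 3, 7, 10, 17, 27, 44, 71 → 115.
Third entry: alternating steps +7, −1, +7, −1, …; -7, 0, -1, 6, 5, 12, 11 → 18.
Putting it together: [78; 115; 18].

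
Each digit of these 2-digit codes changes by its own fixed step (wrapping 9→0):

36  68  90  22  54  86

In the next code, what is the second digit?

8

First digit: 3, 6, 9, 2, 5, 8 → 1 (+3 each step, mod 10).
Second digit: 6, 8, 0, 2, 4, 6 → 8 (+2 each step, mod 10).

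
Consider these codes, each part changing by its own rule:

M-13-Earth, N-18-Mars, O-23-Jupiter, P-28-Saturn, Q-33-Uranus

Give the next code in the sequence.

R-38-Neptune

Letter: M, N, O, P, Q → R (letters move forward 1 place in the alphabet).
Second component: +5 each step, so 13, 18, 23, 28, 33 → 38.
Planet: runs through the planets Mercury→Neptune, so Earth, Mars, Jupiter, Saturn, Uranus → Neptune.
So the next code is R-38-Neptune.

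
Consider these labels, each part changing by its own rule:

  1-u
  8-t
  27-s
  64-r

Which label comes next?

125-q

First component — perfect cubes: 1³, 2³, 3³, …: 1, 8, 27, 64 → 125.
Letter: u, t, s, r → q (letters move back 1 place in the alphabet).
So the next label is 125-q.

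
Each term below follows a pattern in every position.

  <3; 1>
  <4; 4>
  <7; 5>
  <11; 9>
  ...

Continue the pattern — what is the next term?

<18; 14>

First entry: each term is the sum of the two before it, so 3, 4, 7, 11 → 18.
Second entry: each term is the sum of the two before it, so 1, 4, 5, 9 → 14.
Putting it together: <18; 14>.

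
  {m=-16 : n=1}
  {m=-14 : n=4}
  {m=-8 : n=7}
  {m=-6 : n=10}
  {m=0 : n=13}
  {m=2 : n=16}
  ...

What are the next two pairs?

M: -16, -14, -8, -6, 0, 2 → 8 → 10 (alternating steps +2, +6, +2, +6, …).
N: 1, 4, 7, 10, 13, 16 → 19 → 22 (+3 each step).
Putting the parts together: {m=8 : n=19} and then {m=10 : n=22}.

{m=8 : n=19}, {m=10 : n=22}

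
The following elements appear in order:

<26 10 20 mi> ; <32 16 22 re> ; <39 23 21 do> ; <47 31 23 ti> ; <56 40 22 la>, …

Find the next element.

First entry: differences are 6, 7, 8, … (increasing by 1 each time); 26, 32, 39, 47, 56 → 66.
Second entry: differences are 6, 7, 8, … (increasing by 1 each time); 10, 16, 23, 31, 40 → 50.
Third entry goes 20, 22, 21, 23, 22 → 24 (alternating steps +2, −1, +2, −1, …).
Note goes mi, re, do, ti, la → sol (runs backward through the solfège scale do→ti).
Combining the parts gives <66 50 24 sol>.

<66 50 24 sol>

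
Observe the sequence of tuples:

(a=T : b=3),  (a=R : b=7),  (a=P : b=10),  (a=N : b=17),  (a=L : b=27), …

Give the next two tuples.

A goes T, R, P, N, L → J → H (letters move back 2 places in the alphabet).
B goes 3, 7, 10, 17, 27 → 44 → 71 (each term is the sum of the two before it).
Putting the parts together: (a=J : b=44) and then (a=H : b=71).

(a=J : b=44), (a=H : b=71)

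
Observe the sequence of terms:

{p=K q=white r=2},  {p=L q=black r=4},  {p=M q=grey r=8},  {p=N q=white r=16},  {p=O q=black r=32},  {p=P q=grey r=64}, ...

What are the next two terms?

{p=Q q=white r=128}, {p=R q=black r=256}

P: letters move forward 1 place in the alphabet; K, L, M, N, O, P → Q → R.
Q goes white, black, grey, white, black, grey → white → black (repeats white → black → grey).
R: 2, 4, 8, 16, 32, 64 → 128 → 256 (×2 each step).
Putting the parts together: {p=Q q=white r=128} and then {p=R q=black r=256}.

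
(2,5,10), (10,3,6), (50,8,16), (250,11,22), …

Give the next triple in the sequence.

First entry goes 2, 10, 50, 250 → 1250 (×5 each step).
Second entry: 5, 3, 8, 11 → 19 (each term is the sum of the two before it).
Third entry: always 2 × the second entry, so 10, 6, 16, 22 → 38.
Combining the parts gives (1250,19,38).

(1250,19,38)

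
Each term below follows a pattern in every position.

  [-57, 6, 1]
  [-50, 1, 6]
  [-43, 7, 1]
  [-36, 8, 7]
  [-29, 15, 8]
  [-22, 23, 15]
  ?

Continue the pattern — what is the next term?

First coordinate: -57, -50, -43, -36, -29, -22 → -15 (+7 each step).
Second coordinate: 6, 1, 7, 8, 15, 23 → 38 (each term is the sum of the two before it).
Third coordinate goes 1, 6, 1, 7, 8, 15 → 23 (always the previous value of the second coordinate).
So the next term is [-15, 38, 23].

[-15, 38, 23]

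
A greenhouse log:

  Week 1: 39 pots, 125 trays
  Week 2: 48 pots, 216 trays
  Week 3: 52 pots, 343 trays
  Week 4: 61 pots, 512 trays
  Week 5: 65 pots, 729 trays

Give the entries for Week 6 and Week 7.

Pots: 39, 48, 52, 61, 65 → 74 → 78 (alternating steps +9, +4, +9, +4, …).
Trays: perfect cubes: 5³, 6³, 7³, …; 125, 216, 343, 512, 729 → 1000 → 1331.
So the next two rows are 74 pots, 1000 trays and 78 pots, 1331 trays.

74 pots, 1000 trays; 78 pots, 1331 trays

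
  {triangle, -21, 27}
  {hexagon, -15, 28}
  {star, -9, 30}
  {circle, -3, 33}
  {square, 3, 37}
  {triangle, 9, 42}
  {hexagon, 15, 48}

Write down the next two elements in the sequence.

{star, 21, 55}, {circle, 27, 63}

Shape: repeats triangle → hexagon → star → circle → square; triangle, hexagon, star, circle, square, triangle, hexagon → star → circle.
Second component: +6 each step, so -21, -15, -9, -3, 3, 9, 15 → 21 → 27.
Third component: 27, 28, 30, 33, 37, 42, 48 → 55 → 63 (differences are 1, 2, 3, … (increasing by 1 each time)).
So the next two elements are {star, 21, 55} and {circle, 27, 63}.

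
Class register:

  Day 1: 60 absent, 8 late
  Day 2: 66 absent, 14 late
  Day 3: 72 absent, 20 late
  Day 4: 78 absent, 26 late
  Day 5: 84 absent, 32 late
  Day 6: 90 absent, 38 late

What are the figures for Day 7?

96 absent, 44 late

Absent: +6 each step, so 60, 66, 72, 78, 84, 90 → 96.
For the late, +6 each step: 8, 14, 20, 26, 32, 38 → 44.
So the next row is 96 absent, 44 late.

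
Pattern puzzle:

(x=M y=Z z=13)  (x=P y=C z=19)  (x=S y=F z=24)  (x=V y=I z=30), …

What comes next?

(x=Y y=L z=35)

X: letters move forward 3 places in the alphabet; M, P, S, V → Y.
Y: Z, C, F, I → L (letters move forward 3 places in the alphabet, wrapping Z→A).
Z: 13, 19, 24, 30 → 35 (alternating steps +6, +5, +6, +5, …).
So the next triple is (x=Y y=L z=35).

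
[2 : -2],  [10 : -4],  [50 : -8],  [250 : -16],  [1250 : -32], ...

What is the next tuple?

First coordinate — ×5 each step: 2, 10, 50, 250, 1250 → 6250.
Second coordinate — ×2 each step: -2, -4, -8, -16, -32 → -64.
Putting it together: [6250 : -64].

[6250 : -64]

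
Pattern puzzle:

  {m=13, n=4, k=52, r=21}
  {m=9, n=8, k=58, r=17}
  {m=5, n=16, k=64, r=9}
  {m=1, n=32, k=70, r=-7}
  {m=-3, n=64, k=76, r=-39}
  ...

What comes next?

For the m, −4 each step: 13, 9, 5, 1, -3 → -7.
N — ×2 each step: 4, 8, 16, 32, 64 → 128.
K: 52, 58, 64, 70, 76 → 82 (+6 each step).
R — together with the n always sums to 25: 21, 17, 9, -7, -39 → -103.
Putting it together: {m=-7, n=128, k=82, r=-103}.

{m=-7, n=128, k=82, r=-103}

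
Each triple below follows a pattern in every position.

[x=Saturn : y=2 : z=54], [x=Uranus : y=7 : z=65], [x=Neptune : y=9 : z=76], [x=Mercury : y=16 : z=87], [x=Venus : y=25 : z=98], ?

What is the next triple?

[x=Earth : y=41 : z=109]

For the x, runs through the planets Mercury→Neptune: Saturn, Uranus, Neptune, Mercury, Venus → Earth.
Y goes 2, 7, 9, 16, 25 → 41 (each term is the sum of the two before it).
Z: 54, 65, 76, 87, 98 → 109 (+11 each step).
Combining the parts gives [x=Earth : y=41 : z=109].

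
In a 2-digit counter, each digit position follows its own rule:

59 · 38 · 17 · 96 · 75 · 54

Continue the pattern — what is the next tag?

First digit: 5, 3, 1, 9, 7, 5 → 3 (−2 each step, mod 10).
Second digit: −1 each step, mod 10, so 9, 8, 7, 6, 5, 4 → 3.
So the next tag is 33.

33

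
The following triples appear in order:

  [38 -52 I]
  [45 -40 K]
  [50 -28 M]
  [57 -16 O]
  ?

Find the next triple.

First value: alternating steps +7, +5, +7, +5, …; 38, 45, 50, 57 → 62.
Second value: +12 each step, so -52, -40, -28, -16 → -4.
Letter — letters move forward 2 places in the alphabet: I, K, M, O → Q.
Combining the parts gives [62 -4 Q].

[62 -4 Q]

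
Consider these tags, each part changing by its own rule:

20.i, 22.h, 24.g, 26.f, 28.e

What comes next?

For the first component, +2 each step: 20, 22, 24, 26, 28 → 30.
Letter goes i, h, g, f, e → d (letters move back 1 place in the alphabet).
Putting it together: 30.d.

30.d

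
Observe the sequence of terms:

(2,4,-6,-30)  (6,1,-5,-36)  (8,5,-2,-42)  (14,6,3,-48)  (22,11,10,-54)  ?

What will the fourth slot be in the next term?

For the fourth slot, −6 each step: -30, -36, -42, -48, -54 → -60.

-60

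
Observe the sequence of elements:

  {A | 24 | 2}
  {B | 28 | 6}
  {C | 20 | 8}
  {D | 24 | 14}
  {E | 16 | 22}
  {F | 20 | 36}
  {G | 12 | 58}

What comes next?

{H | 16 | 94}

For the letter, letters move forward 1 place in the alphabet: A, B, C, D, E, F, G → H.
Second coordinate — alternating steps +4, −8, +4, −8, …: 24, 28, 20, 24, 16, 20, 12 → 16.
Third coordinate: each term is the sum of the two before it, so 2, 6, 8, 14, 22, 36, 58 → 94.
So the next element is {H | 16 | 94}.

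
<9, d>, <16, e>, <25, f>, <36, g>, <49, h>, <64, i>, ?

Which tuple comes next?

<81, j>

For the first value, perfect squares: 3², 4², 5², …: 9, 16, 25, 36, 49, 64 → 81.
Letter: letters move forward 1 place in the alphabet, so d, e, f, g, h, i → j.
Putting it together: <81, j>.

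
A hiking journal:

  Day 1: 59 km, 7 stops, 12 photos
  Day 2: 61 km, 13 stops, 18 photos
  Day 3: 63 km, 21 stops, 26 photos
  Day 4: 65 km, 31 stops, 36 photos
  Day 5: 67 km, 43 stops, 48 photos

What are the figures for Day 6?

Km goes 59, 61, 63, 65, 67 → 69 (+2 each step).
Stops goes 7, 13, 21, 31, 43 → 57 (differences are 6, 8, 10, … (increasing by 2 each time)).
Photos: always 5 more than the stops, so 12, 18, 26, 36, 48 → 62.
Putting it together: 69 km, 57 stops, 62 photos.

69 km, 57 stops, 62 photos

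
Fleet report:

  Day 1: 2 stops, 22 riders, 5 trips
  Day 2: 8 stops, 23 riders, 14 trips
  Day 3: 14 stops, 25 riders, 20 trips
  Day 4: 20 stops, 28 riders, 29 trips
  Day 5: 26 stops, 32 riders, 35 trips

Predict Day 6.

32 stops, 37 riders, 44 trips

Stops: +6 each step, so 2, 8, 14, 20, 26 → 32.
Riders: differences are 1, 2, 3, … (increasing by 1 each time); 22, 23, 25, 28, 32 → 37.
Trips: alternating steps +9, +6, +9, +6, …, so 5, 14, 20, 29, 35 → 44.
Putting it together: 32 stops, 37 riders, 44 trips.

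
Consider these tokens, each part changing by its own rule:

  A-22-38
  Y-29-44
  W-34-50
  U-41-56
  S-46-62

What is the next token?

Q-53-68

Letter: A, Y, W, U, S → Q (letters move back 2 places in the alphabet, wrapping A→Z).
Second component — alternating steps +7, +5, +7, +5, …: 22, 29, 34, 41, 46 → 53.
Third component: +6 each step, so 38, 44, 50, 56, 62 → 68.
Combining the parts gives Q-53-68.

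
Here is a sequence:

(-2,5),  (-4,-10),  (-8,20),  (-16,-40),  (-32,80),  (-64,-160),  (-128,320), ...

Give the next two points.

First part: -2, -4, -8, -16, -32, -64, -128 → -256 → -512 (×2 each step).
Second part: ×(-2) each step, so 5, -10, 20, -40, 80, -160, 320 → -640 → 1280.
So the next two points are (-256,-640) and (-512,1280).

(-256,-640), (-512,1280)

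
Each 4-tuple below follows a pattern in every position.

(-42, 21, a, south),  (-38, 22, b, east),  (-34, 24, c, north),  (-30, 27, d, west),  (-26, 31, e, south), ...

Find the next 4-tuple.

(-22, 36, f, east)

First part: +4 each step, so -42, -38, -34, -30, -26 → -22.
Second part: 21, 22, 24, 27, 31 → 36 (differences are 1, 2, 3, … (increasing by 1 each time)).
Letter — letters move forward 1 place in the alphabet: a, b, c, d, e → f.
Direction: south, east, north, west, south → east (repeats south → east → north → west).
Putting it together: (-22, 36, f, east).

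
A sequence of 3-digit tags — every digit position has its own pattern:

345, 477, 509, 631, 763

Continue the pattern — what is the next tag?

895

First digit goes 3, 4, 5, 6, 7 → 8 (+1 each step, mod 10).
Second digit: 4, 7, 0, 3, 6 → 9 (+3 each step, mod 10).
Third digit goes 5, 7, 9, 1, 3 → 5 (+2 each step, mod 10).
Putting it together: 895.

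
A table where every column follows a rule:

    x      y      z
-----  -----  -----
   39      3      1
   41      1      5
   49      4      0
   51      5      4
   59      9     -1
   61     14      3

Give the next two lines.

69  23  -2; 71  37  2

For the column x, alternating steps +2, +8, +2, +8, …: 39, 41, 49, 51, 59, 61 → 69 → 71.
Column y — each term is the sum of the two before it: 3, 1, 4, 5, 9, 14 → 23 → 37.
Column z: 1, 5, 0, 4, -1, 3 → -2 → 2 (alternating steps +4, −5, +4, −5, …).
So the next two lines are 69  23  -2 and 71  37  2.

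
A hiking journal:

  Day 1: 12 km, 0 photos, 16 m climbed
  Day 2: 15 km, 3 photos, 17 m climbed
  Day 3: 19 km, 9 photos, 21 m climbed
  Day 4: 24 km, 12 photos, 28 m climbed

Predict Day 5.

30 km, 18 photos, 38 m climbed

Km: differences are 3, 4, 5, … (increasing by 1 each time); 12, 15, 19, 24 → 30.
Photos: alternating steps +3, +6, +3, +6, …; 0, 3, 9, 12 → 18.
For the m climbed, differences are 1, 4, 7, … (increasing by 3 each time): 16, 17, 21, 28 → 38.
Putting it together: 30 km, 18 photos, 38 m climbed.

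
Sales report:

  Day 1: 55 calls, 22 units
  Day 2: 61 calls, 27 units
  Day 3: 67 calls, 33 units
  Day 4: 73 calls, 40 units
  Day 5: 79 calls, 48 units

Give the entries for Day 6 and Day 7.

Calls: +6 each step; 55, 61, 67, 73, 79 → 85 → 91.
For the units, differences are 5, 6, 7, … (increasing by 1 each time): 22, 27, 33, 40, 48 → 57 → 67.
Putting the parts together: 85 calls, 57 units and then 91 calls, 67 units.

85 calls, 57 units; 91 calls, 67 units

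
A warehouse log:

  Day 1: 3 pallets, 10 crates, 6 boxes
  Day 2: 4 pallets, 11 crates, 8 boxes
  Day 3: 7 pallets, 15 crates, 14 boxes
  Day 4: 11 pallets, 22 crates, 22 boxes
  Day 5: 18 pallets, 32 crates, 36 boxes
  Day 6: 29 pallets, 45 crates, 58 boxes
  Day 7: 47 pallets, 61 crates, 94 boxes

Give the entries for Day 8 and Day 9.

76 pallets, 80 crates, 152 boxes; 123 pallets, 102 crates, 246 boxes

Pallets: each term is the sum of the two before it; 3, 4, 7, 11, 18, 29, 47 → 76 → 123.
Crates — differences are 1, 4, 7, … (increasing by 3 each time): 10, 11, 15, 22, 32, 45, 61 → 80 → 102.
Boxes goes 6, 8, 14, 22, 36, 58, 94 → 152 → 246 (always 2 × the pallets).
Putting the parts together: 76 pallets, 80 crates, 152 boxes and then 123 pallets, 102 crates, 246 boxes.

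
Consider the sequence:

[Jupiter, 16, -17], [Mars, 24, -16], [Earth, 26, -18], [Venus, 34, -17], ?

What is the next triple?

Planet goes Jupiter, Mars, Earth, Venus → Mercury (runs backward through the planets Mercury→Neptune).
For the second slot, alternating steps +8, +2, +8, +2, …: 16, 24, 26, 34 → 36.
Third slot: alternating steps +1, −2, +1, −2, …, so -17, -16, -18, -17 → -19.
Putting it together: [Mercury, 36, -19].

[Mercury, 36, -19]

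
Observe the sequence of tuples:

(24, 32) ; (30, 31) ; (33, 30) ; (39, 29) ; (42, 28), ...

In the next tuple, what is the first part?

For the first part, alternating steps +6, +3, +6, +3, …: 24, 30, 33, 39, 42 → 48.

48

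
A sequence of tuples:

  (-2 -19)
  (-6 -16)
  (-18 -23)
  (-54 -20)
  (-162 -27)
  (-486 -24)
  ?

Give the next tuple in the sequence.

(-1458 -31)

For the first entry, ×3 each step: -2, -6, -18, -54, -162, -486 → -1458.
Second entry: alternating steps +3, −7, +3, −7, …; -19, -16, -23, -20, -27, -24 → -31.
Combining the parts gives (-1458 -31).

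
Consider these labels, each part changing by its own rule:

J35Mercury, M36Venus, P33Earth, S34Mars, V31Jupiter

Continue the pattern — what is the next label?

Y32Saturn

Letter: letters move forward 3 places in the alphabet, so J, M, P, S, V → Y.
Second component — alternating steps +1, −3, +1, −3, …: 35, 36, 33, 34, 31 → 32.
Planet: runs through the planets Mercury→Neptune; Mercury, Venus, Earth, Mars, Jupiter → Saturn.
Putting it together: Y32Saturn.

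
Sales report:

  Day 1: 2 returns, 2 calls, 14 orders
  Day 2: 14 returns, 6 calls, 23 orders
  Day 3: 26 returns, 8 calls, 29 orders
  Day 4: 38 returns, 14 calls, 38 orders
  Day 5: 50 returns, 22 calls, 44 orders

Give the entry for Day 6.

Returns — +12 each step: 2, 14, 26, 38, 50 → 62.
Calls: each term is the sum of the two before it, so 2, 6, 8, 14, 22 → 36.
Orders: 14, 23, 29, 38, 44 → 53 (alternating steps +9, +6, +9, +6, …).
Putting it together: 62 returns, 36 calls, 53 orders.

62 returns, 36 calls, 53 orders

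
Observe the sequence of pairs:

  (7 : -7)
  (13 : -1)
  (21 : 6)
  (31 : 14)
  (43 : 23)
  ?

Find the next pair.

(57 : 33)

For the first coordinate, differences are 6, 8, 10, … (increasing by 2 each time): 7, 13, 21, 31, 43 → 57.
Second coordinate: -7, -1, 6, 14, 23 → 33 (differences are 6, 7, 8, … (increasing by 1 each time)).
Combining the parts gives (57 : 33).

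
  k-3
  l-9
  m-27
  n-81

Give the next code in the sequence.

Letter: letters move forward 1 place in the alphabet; k, l, m, n → o.
Second component goes 3, 9, 27, 81 → 243 (×3 each step).
Combining the parts gives o-243.

o-243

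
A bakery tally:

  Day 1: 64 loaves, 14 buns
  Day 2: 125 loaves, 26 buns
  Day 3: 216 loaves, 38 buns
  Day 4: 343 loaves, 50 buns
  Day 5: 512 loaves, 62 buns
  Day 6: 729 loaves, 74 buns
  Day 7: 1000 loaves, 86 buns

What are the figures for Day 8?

1331 loaves, 98 buns

Loaves goes 64, 125, 216, 343, 512, 729, 1000 → 1331 (perfect cubes: 4³, 5³, 6³, …).
Buns — +12 each step: 14, 26, 38, 50, 62, 74, 86 → 98.
Combining the parts gives 1331 loaves, 98 buns.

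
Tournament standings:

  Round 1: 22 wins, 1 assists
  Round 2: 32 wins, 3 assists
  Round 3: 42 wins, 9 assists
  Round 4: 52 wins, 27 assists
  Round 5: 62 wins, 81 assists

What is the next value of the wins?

Wins: 22, 32, 42, 52, 62 → 72 (+10 each step).
Assists: ×3 each step; 1, 3, 9, 27, 81 → 243.

72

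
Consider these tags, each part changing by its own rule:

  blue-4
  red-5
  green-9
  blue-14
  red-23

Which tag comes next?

Colour goes blue, red, green, blue, red → green (repeats blue → red → green).
Second component — each term is the sum of the two before it: 4, 5, 9, 14, 23 → 37.
Combining the parts gives green-37.

green-37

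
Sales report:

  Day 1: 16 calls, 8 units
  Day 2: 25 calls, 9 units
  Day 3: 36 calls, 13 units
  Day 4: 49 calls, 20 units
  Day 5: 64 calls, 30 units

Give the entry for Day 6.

81 calls, 43 units

Calls: perfect squares: 4², 5², 6², …, so 16, 25, 36, 49, 64 → 81.
Units — differences are 1, 4, 7, … (increasing by 3 each time): 8, 9, 13, 20, 30 → 43.
So the next line is 81 calls, 43 units.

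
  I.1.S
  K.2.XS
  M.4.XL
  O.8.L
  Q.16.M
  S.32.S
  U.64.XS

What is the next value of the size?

XL

Size — repeats S → XS → XL → L → M: S, XS, XL, L, M, S, XS → XL.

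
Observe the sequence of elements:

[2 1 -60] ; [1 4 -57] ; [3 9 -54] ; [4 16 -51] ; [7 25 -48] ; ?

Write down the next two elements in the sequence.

[11 36 -45], [18 49 -42]

First component — each term is the sum of the two before it: 2, 1, 3, 4, 7 → 11 → 18.
For the second component, perfect squares: 1², 2², 3², …: 1, 4, 9, 16, 25 → 36 → 49.
Third component: -60, -57, -54, -51, -48 → -45 → -42 (+3 each step).
Putting the parts together: [11 36 -45] and then [18 49 -42].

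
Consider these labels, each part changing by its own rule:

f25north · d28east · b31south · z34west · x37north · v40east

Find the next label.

Letter: letters move back 2 places in the alphabet, wrapping A→Z; f, d, b, z, x, v → t.
Second component — +3 each step: 25, 28, 31, 34, 37, 40 → 43.
Direction — repeats north → east → south → west: north, east, south, west, north, east → south.
So the next label is t43south.

t43south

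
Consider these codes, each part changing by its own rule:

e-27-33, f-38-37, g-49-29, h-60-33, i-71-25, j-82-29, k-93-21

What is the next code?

l-104-25

Letter: letters move forward 1 place in the alphabet; e, f, g, h, i, j, k → l.
Second component: 27, 38, 49, 60, 71, 82, 93 → 104 (+11 each step).
Third component: 33, 37, 29, 33, 25, 29, 21 → 25 (alternating steps +4, −8, +4, −8, …).
Combining the parts gives l-104-25.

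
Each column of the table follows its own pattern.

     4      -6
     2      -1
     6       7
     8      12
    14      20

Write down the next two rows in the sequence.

22  25; 36  33

First component: 4, 2, 6, 8, 14 → 22 → 36 (each term is the sum of the two before it).
Second component: -6, -1, 7, 12, 20 → 25 → 33 (alternating steps +5, +8, +5, +8, …).
So the next two rows are 22  25 and 36  33.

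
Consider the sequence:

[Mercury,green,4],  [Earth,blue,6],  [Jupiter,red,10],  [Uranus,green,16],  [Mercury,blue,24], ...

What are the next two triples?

Planet — repeats Mercury → Earth → Jupiter → Uranus: Mercury, Earth, Jupiter, Uranus, Mercury → Earth → Jupiter.
Colour — repeats green → blue → red: green, blue, red, green, blue → red → green.
Third slot — differences are 2, 4, 6, … (increasing by 2 each time): 4, 6, 10, 16, 24 → 34 → 46.
Putting the parts together: [Earth,red,34] and then [Jupiter,green,46].

[Earth,red,34], [Jupiter,green,46]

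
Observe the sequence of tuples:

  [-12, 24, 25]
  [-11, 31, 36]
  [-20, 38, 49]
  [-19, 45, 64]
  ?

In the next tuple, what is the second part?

52

First part — alternating steps +1, −9, +1, −9, …: -12, -11, -20, -19 → -28.
For the second part, +7 each step: 24, 31, 38, 45 → 52.
Third part goes 25, 36, 49, 64 → 81 (perfect squares: 5², 6², 7², …).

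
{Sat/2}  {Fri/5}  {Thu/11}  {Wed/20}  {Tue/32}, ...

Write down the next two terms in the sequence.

{Mon/47}, {Sun/65}

Day: runs backward through the weekdays Mon→Sun; Sat, Fri, Thu, Wed, Tue → Mon → Sun.
Second value: differences are 3, 6, 9, … (increasing by 3 each time), so 2, 5, 11, 20, 32 → 47 → 65.
So the next two terms are {Mon/47} and {Sun/65}.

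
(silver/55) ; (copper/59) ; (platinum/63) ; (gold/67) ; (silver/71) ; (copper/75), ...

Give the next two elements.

Metal: repeats silver → copper → platinum → gold; silver, copper, platinum, gold, silver, copper → platinum → gold.
Second part: +4 each step; 55, 59, 63, 67, 71, 75 → 79 → 83.
Putting the parts together: (platinum/79) and then (gold/83).

(platinum/79), (gold/83)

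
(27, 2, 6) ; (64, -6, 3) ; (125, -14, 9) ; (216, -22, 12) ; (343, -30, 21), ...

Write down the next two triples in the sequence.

For the first part, perfect cubes: 3³, 4³, 5³, …: 27, 64, 125, 216, 343 → 512 → 729.
Second part: −8 each step; 2, -6, -14, -22, -30 → -38 → -46.
Third part: each term is the sum of the two before it; 6, 3, 9, 12, 21 → 33 → 54.
So the next two triples are (512, -38, 33) and (729, -46, 54).

(512, -38, 33), (729, -46, 54)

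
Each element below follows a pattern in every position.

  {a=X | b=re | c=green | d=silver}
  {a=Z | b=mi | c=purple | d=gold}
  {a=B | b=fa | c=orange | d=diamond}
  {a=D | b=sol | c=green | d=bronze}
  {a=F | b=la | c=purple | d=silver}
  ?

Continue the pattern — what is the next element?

{a=H | b=ti | c=orange | d=gold}

A: letters move forward 2 places in the alphabet, wrapping Z→A; X, Z, B, D, F → H.
B: runs through the solfège scale do→ti, so re, mi, fa, sol, la → ti.
C — repeats green → purple → orange: green, purple, orange, green, purple → orange.
For the d, repeats silver → gold → diamond → bronze: silver, gold, diamond, bronze, silver → gold.
Putting it together: {a=H | b=ti | c=orange | d=gold}.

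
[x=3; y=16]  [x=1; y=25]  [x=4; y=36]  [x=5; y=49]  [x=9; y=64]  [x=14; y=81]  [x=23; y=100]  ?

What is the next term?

X — each term is the sum of the two before it: 3, 1, 4, 5, 9, 14, 23 → 37.
For the y, perfect squares: 4², 5², 6², …: 16, 25, 36, 49, 64, 81, 100 → 121.
Putting it together: [x=37; y=121].

[x=37; y=121]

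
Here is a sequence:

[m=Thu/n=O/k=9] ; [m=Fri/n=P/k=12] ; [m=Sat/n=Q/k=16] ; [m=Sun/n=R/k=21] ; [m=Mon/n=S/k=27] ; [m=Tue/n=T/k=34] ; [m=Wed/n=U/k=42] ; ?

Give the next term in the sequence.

M: runs through the weekdays Mon→Sun, so Thu, Fri, Sat, Sun, Mon, Tue, Wed → Thu.
N: letters move forward 1 place in the alphabet; O, P, Q, R, S, T, U → V.
K: 9, 12, 16, 21, 27, 34, 42 → 51 (differences are 3, 4, 5, … (increasing by 1 each time)).
So the next term is [m=Thu/n=V/k=51].

[m=Thu/n=V/k=51]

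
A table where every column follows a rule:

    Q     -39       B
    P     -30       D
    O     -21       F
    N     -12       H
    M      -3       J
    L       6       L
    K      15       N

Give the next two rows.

J  24  P; I  33  R

First letter: letters move back 1 place in the alphabet, so Q, P, O, N, M, L, K → J → I.
Second component: +9 each step; -39, -30, -21, -12, -3, 6, 15 → 24 → 33.
Second letter: B, D, F, H, J, L, N → P → R (letters move forward 2 places in the alphabet).
So the next two rows are J  24  P and I  33  R.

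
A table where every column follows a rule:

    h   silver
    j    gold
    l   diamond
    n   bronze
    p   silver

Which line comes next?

Letter: h, j, l, n, p → r (letters move forward 2 places in the alphabet).
Rank goes silver, gold, diamond, bronze, silver → gold (repeats silver → gold → diamond → bronze).
So the next line is r  gold.

r  gold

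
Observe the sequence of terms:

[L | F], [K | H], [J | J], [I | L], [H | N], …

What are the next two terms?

[G | P], [F | R]

First letter: letters move back 1 place in the alphabet, so L, K, J, I, H → G → F.
For the second letter, letters move forward 2 places in the alphabet: F, H, J, L, N → P → R.
Putting the parts together: [G | P] and then [F | R].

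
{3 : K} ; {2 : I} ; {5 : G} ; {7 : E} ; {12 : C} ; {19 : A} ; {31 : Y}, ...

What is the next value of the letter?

Letter: letters move back 2 places in the alphabet, wrapping A→Z, so K, I, G, E, C, A, Y → W.

W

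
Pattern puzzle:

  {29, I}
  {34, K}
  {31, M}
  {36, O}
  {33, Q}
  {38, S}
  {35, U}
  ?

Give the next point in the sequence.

For the first value, alternating steps +5, −3, +5, −3, …: 29, 34, 31, 36, 33, 38, 35 → 40.
Letter: letters move forward 2 places in the alphabet; I, K, M, O, Q, S, U → W.
So the next point is {40, W}.

{40, W}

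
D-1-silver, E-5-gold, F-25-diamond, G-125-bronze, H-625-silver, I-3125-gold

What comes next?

J-15625-diamond

Letter: D, E, F, G, H, I → J (letters move forward 1 place in the alphabet).
For the second component, ×5 each step: 1, 5, 25, 125, 625, 3125 → 15625.
Rank goes silver, gold, diamond, bronze, silver, gold → diamond (repeats silver → gold → diamond → bronze).
Putting it together: J-15625-diamond.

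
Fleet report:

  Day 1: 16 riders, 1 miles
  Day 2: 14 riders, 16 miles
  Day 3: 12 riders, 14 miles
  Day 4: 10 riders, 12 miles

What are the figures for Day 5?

For the riders, −2 each step: 16, 14, 12, 10 → 8.
Miles — always the previous value of the riders: 1, 16, 14, 12 → 10.
So the next line is 8 riders, 10 miles.

8 riders, 10 miles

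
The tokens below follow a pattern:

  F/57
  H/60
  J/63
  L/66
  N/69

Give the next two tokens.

Letter: F, H, J, L, N → P → R (letters move forward 2 places in the alphabet).
Second component: +3 each step, so 57, 60, 63, 66, 69 → 72 → 75.
So the next two tokens are P/72 and R/75.

P/72, R/75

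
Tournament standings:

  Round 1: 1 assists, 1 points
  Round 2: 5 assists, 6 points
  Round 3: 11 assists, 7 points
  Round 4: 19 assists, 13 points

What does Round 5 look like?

29 assists, 20 points

For the assists, differences are 4, 6, 8, … (increasing by 2 each time): 1, 5, 11, 19 → 29.
Points: 1, 6, 7, 13 → 20 (each term is the sum of the two before it).
So the next line is 29 assists, 20 points.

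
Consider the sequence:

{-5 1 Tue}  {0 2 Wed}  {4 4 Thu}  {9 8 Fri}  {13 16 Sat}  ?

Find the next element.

{18 32 Sun}

First slot: alternating steps +5, +4, +5, +4, …; -5, 0, 4, 9, 13 → 18.
Second slot — ×2 each step: 1, 2, 4, 8, 16 → 32.
Day — runs through the weekdays Mon→Sun: Tue, Wed, Thu, Fri, Sat → Sun.
Putting it together: {18 32 Sun}.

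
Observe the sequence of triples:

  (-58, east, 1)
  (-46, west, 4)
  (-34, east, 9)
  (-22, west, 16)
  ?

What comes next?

First value: -58, -46, -34, -22 → -10 (+12 each step).
Direction: alternates east ↔ west; east, west, east, west → east.
Third value goes 1, 4, 9, 16 → 25 (perfect squares: 1², 2², 3², …).
Combining the parts gives (-10, east, 25).

(-10, east, 25)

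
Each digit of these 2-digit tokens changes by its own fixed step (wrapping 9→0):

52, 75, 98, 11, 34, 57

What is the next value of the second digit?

Second digit: +3 each step, mod 10, so 2, 5, 8, 1, 4, 7 → 0.

0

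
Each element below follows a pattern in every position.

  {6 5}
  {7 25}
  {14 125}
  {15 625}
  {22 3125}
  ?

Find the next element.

{23 15625}

First coordinate: alternating steps +1, +7, +1, +7, …, so 6, 7, 14, 15, 22 → 23.
Second coordinate — ×5 each step: 5, 25, 125, 625, 3125 → 15625.
Putting it together: {23 15625}.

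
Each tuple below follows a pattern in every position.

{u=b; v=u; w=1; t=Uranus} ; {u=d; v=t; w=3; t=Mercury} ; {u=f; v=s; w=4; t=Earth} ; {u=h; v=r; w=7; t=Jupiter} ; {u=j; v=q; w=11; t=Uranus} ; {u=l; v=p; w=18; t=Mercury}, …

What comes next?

U goes b, d, f, h, j, l → n (letters move forward 2 places in the alphabet).
V goes u, t, s, r, q, p → o (letters move back 1 place in the alphabet).
W — each term is the sum of the two before it: 1, 3, 4, 7, 11, 18 → 29.
T: repeats Uranus → Mercury → Earth → Jupiter; Uranus, Mercury, Earth, Jupiter, Uranus, Mercury → Earth.
So the next tuple is {u=n; v=o; w=29; t=Earth}.

{u=n; v=o; w=29; t=Earth}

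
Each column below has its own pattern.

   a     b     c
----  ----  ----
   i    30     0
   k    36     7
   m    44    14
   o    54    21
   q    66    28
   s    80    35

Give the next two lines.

u  96  42; w  114  49

Column a — letters move forward 2 places in the alphabet: i, k, m, o, q, s → u → w.
Column b — differences are 6, 8, 10, … (increasing by 2 each time): 30, 36, 44, 54, 66, 80 → 96 → 114.
Column c: +7 each step, so 0, 7, 14, 21, 28, 35 → 42 → 49.
So the next two lines are u  96  42 and w  114  49.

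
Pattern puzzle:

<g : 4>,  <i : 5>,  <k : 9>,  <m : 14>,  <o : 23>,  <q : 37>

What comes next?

<s : 60>

Letter — letters move forward 2 places in the alphabet: g, i, k, m, o, q → s.
Second part: 4, 5, 9, 14, 23, 37 → 60 (each term is the sum of the two before it).
Combining the parts gives <s : 60>.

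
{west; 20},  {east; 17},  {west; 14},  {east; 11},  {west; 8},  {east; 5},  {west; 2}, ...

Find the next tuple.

Direction — alternates west ↔ east: west, east, west, east, west, east, west → east.
Second slot: −3 each step; 20, 17, 14, 11, 8, 5, 2 → -1.
Combining the parts gives {east; -1}.

{east; -1}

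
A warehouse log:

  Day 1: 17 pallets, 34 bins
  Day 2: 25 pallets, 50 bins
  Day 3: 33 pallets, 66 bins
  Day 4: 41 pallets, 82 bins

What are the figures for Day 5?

Pallets goes 17, 25, 33, 41 → 49 (+8 each step).
Bins goes 34, 50, 66, 82 → 98 (always 2 × the pallets).
Putting it together: 49 pallets, 98 bins.

49 pallets, 98 bins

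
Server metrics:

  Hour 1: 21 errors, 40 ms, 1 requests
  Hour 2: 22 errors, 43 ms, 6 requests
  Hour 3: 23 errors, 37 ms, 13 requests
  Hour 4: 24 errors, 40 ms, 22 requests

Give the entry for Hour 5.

For the errors, +1 each step: 21, 22, 23, 24 → 25.
Ms — alternating steps +3, −6, +3, −6, …: 40, 43, 37, 40 → 34.
For the requests, differences are 5, 7, 9, … (increasing by 2 each time): 1, 6, 13, 22 → 33.
So the next row is 25 errors, 34 ms, 33 requests.

25 errors, 34 ms, 33 requests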